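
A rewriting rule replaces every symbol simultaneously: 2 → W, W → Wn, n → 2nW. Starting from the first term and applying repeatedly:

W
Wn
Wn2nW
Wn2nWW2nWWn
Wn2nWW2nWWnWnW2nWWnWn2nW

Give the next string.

φ(Wn2nWW2nWWnWnW2nWWnWn2nW) expands symbol-by-symbol to Wn 2nW W 2nW Wn Wn W 2nW Wn Wn 2nW Wn 2nW Wn W 2nW Wn Wn 2nW Wn 2nW W 2nW Wn; joining the 24 pieces gives the next term.

Wn2nWW2nWWnWnW2nWWnWn2nWWn2nWWnW2nWWnWn2nWWn2nWW2nWWn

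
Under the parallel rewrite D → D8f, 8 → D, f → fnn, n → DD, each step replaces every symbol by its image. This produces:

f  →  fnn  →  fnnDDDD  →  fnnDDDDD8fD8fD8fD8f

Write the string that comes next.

Applying the rule to each of the 19 symbols of fnnDDDDD8fD8fD8fD8f gives the pieces fnn DD DD D8f D8f D8f D8f D8f D fnn D8f D fnn D8f D fnn D8f D fnn, which concatenate to the answer.

fnnDDDDD8fD8fD8fD8fD8fDfnnD8fDfnnD8fDfnnD8fDfnn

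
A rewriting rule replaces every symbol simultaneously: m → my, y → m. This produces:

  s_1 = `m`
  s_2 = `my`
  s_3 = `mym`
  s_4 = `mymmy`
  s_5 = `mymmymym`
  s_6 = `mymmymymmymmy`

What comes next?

Rewriting the 13 symbols of mymmymymmymmy one by one yields my m my my m my m my my m my my m; concatenated:

mymmymymmymmymymmymym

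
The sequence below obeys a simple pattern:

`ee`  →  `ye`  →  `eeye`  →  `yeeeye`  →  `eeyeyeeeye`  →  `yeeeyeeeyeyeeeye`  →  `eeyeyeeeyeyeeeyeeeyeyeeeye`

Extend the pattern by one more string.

This is a Fibonacci-style word recurrence s(k) = s(k−2)·s(k−1): e.g. ee·ye = eeye.
The next term joins yeeeyeeeyeyeeeye and eeyeyeeeyeyeeeyeeeyeyeeeye.

yeeeyeeeyeyeeeyeeeyeyeeeyeyeeeyeeeyeyeeeye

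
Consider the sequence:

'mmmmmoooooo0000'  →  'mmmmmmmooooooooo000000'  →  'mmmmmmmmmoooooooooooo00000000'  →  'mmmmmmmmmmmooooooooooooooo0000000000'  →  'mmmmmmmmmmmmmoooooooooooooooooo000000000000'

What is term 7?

The n-th term is 2n+3 m's then 3n+3 o's then 2n+2 0's (n = 1, 2, …).
At n = 7 the blocks have lengths 17, 24, 16.

mmmmmmmmmmmmmmmmmoooooooooooooooooooooooo0000000000000000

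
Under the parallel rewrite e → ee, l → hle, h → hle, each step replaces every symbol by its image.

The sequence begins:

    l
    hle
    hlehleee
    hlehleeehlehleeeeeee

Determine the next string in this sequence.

φ(hlehleeehlehleeeeeee) expands symbol-by-symbol to hle hle ee hle hle ee ee ee hle hle ee hle hle ee ee ee ee ee ee ee; joining the 20 pieces gives the next term.

hlehleeehlehleeeeeeehlehleeehlehleeeeeeeeeeeeeee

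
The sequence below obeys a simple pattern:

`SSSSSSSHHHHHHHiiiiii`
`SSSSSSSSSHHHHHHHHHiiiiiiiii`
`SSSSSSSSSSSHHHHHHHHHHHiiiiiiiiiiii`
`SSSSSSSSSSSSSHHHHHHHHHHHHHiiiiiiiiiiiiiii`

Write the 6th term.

SSSSSSSSSSSSSSSSSHHHHHHHHHHHHHHHHHiiiiiiiiiiiiiiiiiiiii

Each string has the form S^{2n+3} H^{2n+3} i^{3n}, where the shown terms are n = 2, 3, 4, 5.
For term 6, n = 7, so the run lengths are 17, 17, 21.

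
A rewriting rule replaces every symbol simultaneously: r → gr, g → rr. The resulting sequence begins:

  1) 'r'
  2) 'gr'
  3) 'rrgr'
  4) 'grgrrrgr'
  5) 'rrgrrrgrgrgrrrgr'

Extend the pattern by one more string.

grgrrrgrgrgrrrgrrrgrrrgrgrgrrrgr

Applying the rule to each of the 16 symbols of rrgrrrgrgrgrrrgr gives the pieces gr gr rr gr gr gr rr gr rr gr rr gr gr gr rr gr, which concatenate to the answer.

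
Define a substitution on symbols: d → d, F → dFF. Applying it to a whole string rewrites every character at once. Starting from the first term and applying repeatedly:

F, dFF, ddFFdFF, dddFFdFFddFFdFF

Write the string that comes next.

Applying the rule to each of the 15 symbols of dddFFdFFddFFdFF gives the pieces d d d dFF dFF d dFF dFF d d dFF dFF d dFF dFF, which concatenate to the answer.

ddddFFdFFddFFdFFdddFFdFFddFFdFF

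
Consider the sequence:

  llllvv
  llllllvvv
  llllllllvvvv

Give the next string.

llllllllllvvvvv

The n-th term is 2n l's then n v's, where the shown terms are n = 2, 3, 4.
At n = 5 the blocks have lengths 10, 5.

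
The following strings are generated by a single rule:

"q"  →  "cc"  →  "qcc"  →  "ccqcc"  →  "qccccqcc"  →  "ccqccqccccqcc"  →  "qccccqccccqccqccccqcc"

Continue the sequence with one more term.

Each term (from the third on) is the two preceding terms concatenated in order: term 3 = q·cc = qcc.
So term 8 is ccqccqccccqcc·qccccqccccqccqccccqcc.

ccqccqccccqccqccccqccccqccqccccqcc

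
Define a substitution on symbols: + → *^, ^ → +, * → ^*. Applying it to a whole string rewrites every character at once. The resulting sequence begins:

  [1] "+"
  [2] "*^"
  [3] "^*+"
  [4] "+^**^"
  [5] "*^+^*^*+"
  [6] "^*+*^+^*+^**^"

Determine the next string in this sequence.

Rewriting the 13 symbols of ^*+*^+^*+^**^ one by one yields + ^* *^ ^* + *^ + ^* *^ + ^* ^* +; concatenated:

+^**^^*+*^+^**^+^*^*+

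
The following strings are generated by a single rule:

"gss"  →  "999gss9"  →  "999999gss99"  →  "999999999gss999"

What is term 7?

999999999999999999gss999999

s(k+1) = 999·s(k)·9, so each term gains 999 as a prefix and 9 as a suffix.
From 999999999gss999, 3 further steps: 999999999gss999 → 999999999999gss9999 → 999999999999999gss99999 → (answer).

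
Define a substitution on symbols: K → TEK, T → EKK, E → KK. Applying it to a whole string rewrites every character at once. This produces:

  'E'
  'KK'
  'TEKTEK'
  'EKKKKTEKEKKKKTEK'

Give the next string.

Applying the rule to each of the 16 symbols of EKKKKTEKEKKKKTEK gives the pieces KK TEK TEK TEK TEK EKK KK TEK KK TEK TEK TEK TEK EKK KK TEK, which concatenate to the answer.

KKTEKTEKTEKTEKEKKKKTEKKKTEKTEKTEKTEKEKKKKTEK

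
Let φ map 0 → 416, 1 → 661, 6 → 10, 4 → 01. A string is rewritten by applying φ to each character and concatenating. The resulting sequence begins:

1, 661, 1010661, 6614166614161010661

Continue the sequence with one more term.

Applying the rule to each of the 19 symbols of 6614166614161010661 gives the pieces 10 10 661 01 661 10 10 10 661 01 661 10 661 416 661 416 10 10 661, which concatenate to the answer.

10106610166110101066101661106614166614161010661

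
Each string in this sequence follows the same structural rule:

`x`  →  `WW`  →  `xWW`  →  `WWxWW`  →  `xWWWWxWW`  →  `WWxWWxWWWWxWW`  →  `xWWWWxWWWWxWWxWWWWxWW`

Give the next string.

WWxWWxWWWWxWWxWWWWxWWWWxWWxWWWWxWW

From term 3 onward, concatenate the second-to-last term with the last: x·WW = xWW, WW·xWW = WWxWW, …
So term 8 is WWxWWxWWWWxWW·xWWWWxWWWWxWWxWWWWxWW.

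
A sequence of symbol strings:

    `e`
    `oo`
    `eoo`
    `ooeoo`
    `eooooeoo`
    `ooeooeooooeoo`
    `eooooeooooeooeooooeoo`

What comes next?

ooeooeooooeooeooooeooooeooeooooeoo

Each term (from the third on) is the two preceding terms concatenated in order: term 3 = e·oo = eoo.
The next term joins ooeooeooooeoo and eooooeooooeooeooooeoo.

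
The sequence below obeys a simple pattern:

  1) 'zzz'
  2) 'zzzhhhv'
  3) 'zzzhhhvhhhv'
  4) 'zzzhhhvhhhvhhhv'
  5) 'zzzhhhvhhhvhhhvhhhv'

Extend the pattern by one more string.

zzzhhhvhhhvhhhvhhhvhhhv

Every step adds hhhv to the end: s(k+1) = s(k)·hhhv.
So the next term is zzzhhhvhhhvhhhvhhhv·hhhv.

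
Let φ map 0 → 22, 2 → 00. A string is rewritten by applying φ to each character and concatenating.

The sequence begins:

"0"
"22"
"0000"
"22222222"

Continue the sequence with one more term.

0000000000000000

Rewriting each symbol of 22222222: 2→00, 2→00, 2→00, 2→00, 2→00, 2→00, 2→00, 2→00, which concatenates to 00 00 00 00 00 00 00 00.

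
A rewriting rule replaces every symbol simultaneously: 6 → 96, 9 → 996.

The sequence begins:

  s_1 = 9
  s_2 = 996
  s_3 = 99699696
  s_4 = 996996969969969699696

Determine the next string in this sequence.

9969969699699696996969969969699699696996969969969699696

φ(996996969969969699696) expands symbol-by-symbol to 996 996 96 996 996 96 996 96 996 996 96 996 996 96 996 96 996 996 96 996 96; joining the 21 pieces gives the next term.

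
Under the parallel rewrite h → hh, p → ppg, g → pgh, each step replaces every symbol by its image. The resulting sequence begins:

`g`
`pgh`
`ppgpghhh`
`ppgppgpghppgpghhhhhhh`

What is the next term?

Replace each of the 21 characters of ppgppgpghppgpghhhhhhh in place — ppg ppg pgh ppg ppg pgh ppg pgh hh ppg ppg pgh ppg pgh hh hh hh hh hh hh hh — and concatenate.

ppgppgpghppgppgpghppgpghhhppgppgpghppgpghhhhhhhhhhhhhhh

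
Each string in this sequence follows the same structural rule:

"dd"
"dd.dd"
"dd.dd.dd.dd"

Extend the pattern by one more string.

dd.dd.dd.dd.dd.dd.dd.dd

Every step duplicates the string with '.' between the halves.
One more doubling of dd.dd.dd.dd gives the answer.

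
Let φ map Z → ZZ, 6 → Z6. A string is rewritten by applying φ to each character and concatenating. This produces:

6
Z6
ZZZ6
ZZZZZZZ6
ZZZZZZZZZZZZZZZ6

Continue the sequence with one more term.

Rewriting the 16 symbols of ZZZZZZZZZZZZZZZ6 one by one yields ZZ ZZ ZZ ZZ ZZ ZZ ZZ ZZ ZZ ZZ ZZ ZZ ZZ ZZ ZZ Z6; concatenated:

ZZZZZZZZZZZZZZZZZZZZZZZZZZZZZZZ6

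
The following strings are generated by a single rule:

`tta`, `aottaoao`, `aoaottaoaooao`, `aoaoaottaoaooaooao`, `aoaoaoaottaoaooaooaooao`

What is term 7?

Every step adds ao to the front and oao to the end of the previous string.
From aoaoaoaottaoaooaooaooao, 2 further steps: aoaoaoaottaoaooaooaooao → aoaoaoaoaottaoaooaooaooaooao → (answer).

aoaoaoaoaoaottaoaooaooaooaooaooao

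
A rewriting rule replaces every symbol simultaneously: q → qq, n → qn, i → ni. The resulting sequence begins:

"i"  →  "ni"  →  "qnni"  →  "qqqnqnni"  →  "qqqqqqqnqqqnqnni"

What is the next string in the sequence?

Applying the rule to each of the 16 symbols of qqqqqqqnqqqnqnni gives the pieces qq qq qq qq qq qq qq qn qq qq qq qn qq qn qn ni, which concatenate to the answer.

qqqqqqqqqqqqqqqnqqqqqqqnqqqnqnni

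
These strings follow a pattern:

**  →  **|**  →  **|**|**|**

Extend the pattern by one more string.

**|**|**|**|**|**|**|**

Each string is two copies of the previous one joined by '|'.
So the next term is two copies of **|**|**|** with '|' between the halves.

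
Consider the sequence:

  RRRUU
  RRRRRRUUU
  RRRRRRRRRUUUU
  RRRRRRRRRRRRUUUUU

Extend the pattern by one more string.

Each string has the form R^{3n} U^{n+1} (n = 1, 2, …).
At n = 5 the blocks have lengths 15, 6.

RRRRRRRRRRRRRRRUUUUUU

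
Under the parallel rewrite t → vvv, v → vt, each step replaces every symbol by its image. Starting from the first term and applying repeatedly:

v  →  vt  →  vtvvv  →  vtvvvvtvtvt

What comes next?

vtvvvvtvtvtvtvvvvtvvvvtvvv

Rewriting each symbol of vtvvvvtvtvt: v→vt, t→vvv, v→vt, v→vt, v→vt, v→vt, t→vvv, v→vt, t→vvv, v→vt, t→vvv, which concatenates to vt vvv vt vt vt vt vvv vt vvv vt vvv.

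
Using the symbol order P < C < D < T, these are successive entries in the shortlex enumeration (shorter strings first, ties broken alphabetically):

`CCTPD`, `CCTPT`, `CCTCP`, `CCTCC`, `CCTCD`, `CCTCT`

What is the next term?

Treat CCTCT as a base-4 numeral over the given alphabet and add one, carrying through any trailing T's.

CCTDP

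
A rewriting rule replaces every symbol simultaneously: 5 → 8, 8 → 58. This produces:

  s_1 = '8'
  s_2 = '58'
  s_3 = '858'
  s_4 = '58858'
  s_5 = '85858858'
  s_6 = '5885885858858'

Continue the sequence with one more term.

Rewriting the 13 symbols of 5885885858858 one by one yields 8 58 58 8 58 58 8 58 8 58 58 8 58; concatenated:

858588585885885858858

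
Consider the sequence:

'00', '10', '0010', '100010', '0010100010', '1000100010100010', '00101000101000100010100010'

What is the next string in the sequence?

100010001010001000101000101000100010100010

From term 3 onward, concatenate the second-to-last term with the last: 00·10 = 0010, 10·0010 = 100010, …
So term 8 is 1000100010100010·00101000101000100010100010.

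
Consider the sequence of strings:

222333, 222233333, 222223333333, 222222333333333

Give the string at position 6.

222222223333333333333

Each string has the form 2^{n+2} 3^{2n+1} (n = 1, 2, …).
At n = 6 the blocks have lengths 8, 13.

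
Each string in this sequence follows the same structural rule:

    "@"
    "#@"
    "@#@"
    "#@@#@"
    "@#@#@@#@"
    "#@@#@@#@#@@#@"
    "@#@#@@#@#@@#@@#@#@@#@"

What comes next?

#@@#@@#@#@@#@@#@#@@#@#@@#@@#@#@@#@

From term 3 onward, concatenate the second-to-last term with the last: @·#@ = @#@, #@·@#@ = #@@#@, …
The next term joins #@@#@@#@#@@#@ and @#@#@@#@#@@#@@#@#@@#@.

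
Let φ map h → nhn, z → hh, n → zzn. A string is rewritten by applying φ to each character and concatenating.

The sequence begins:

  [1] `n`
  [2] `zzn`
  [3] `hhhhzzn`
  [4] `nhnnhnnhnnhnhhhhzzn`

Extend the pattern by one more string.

zznnhnzznzznnhnzznzznnhnzznzznnhnzznnhnnhnnhnnhnhhhhzzn

φ(nhnnhnnhnnhnhhhhzzn) expands symbol-by-symbol to zzn nhn zzn zzn nhn zzn zzn nhn zzn zzn nhn zzn nhn nhn nhn nhn hh hh zzn; joining the 19 pieces gives the next term.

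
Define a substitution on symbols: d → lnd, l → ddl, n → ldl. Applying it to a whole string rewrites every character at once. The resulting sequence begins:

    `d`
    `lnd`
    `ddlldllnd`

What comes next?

Rewriting each symbol of ddlldllnd: d→lnd, d→lnd, l→ddl, l→ddl, d→lnd, l→ddl, l→ddl, n→ldl, d→lnd, which concatenates to lnd lnd ddl ddl lnd ddl ddl ldl lnd.

lndlndddlddllndddlddlldllnd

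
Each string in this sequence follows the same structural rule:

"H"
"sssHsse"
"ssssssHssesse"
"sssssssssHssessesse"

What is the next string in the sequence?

ssssssssssssHssessessesse

Each term wraps the previous one in sss on the left and sse on the right.
One more step from sssssssssHssessesse gives the answer.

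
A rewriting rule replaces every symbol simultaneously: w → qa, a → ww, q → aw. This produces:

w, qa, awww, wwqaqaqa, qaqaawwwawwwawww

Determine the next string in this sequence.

awwwawwwwwqaqaqawwqaqaqawwqaqaqa

Applying the rule to each of the 16 symbols of qaqaawwwawwwawww gives the pieces aw ww aw ww ww qa qa qa ww qa qa qa ww qa qa qa, which concatenate to the answer.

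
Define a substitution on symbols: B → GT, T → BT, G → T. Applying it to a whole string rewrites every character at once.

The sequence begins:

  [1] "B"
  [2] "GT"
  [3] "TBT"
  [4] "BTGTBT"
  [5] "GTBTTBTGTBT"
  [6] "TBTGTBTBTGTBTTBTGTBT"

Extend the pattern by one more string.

Rewriting the 20 symbols of TBTGTBTBTGTBTTBTGTBT one by one yields BT GT BT T BT GT BT GT BT T BT GT BT BT GT BT T BT GT BT; concatenated:

BTGTBTTBTGTBTGTBTTBTGTBTBTGTBTTBTGTBT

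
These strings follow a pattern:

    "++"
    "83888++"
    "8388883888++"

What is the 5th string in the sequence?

Each term is the previous one with 83888 prepended.
From 8388883888++, 2 further steps: 8388883888++ → 838888388883888++ → (answer).

83888838888388883888++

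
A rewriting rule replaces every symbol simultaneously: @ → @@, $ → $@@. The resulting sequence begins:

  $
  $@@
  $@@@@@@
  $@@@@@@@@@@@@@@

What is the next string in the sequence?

Rewriting the 15 symbols of $@@@@@@@@@@@@@@ one by one yields $@@ @@ @@ @@ @@ @@ @@ @@ @@ @@ @@ @@ @@ @@ @@; concatenated:

$@@@@@@@@@@@@@@@@@@@@@@@@@@@@@@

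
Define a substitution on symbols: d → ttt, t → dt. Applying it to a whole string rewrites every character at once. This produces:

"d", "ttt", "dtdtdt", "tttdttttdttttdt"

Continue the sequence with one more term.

dtdtdttttdtdtdtdttttdtdtdtdttttdt

Applying the rule to each of the 15 symbols of tttdttttdttttdt gives the pieces dt dt dt ttt dt dt dt dt ttt dt dt dt dt ttt dt, which concatenate to the answer.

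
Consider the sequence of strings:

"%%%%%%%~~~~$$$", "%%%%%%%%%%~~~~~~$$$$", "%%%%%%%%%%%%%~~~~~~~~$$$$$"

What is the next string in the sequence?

%%%%%%%%%%%%%%%%~~~~~~~~~~$$$$$$

Reading off run lengths: % runs 7, 10, 13; ~ runs 4, 6, 8; $ runs 3, 4, 5 — each is linear in n, where the shown terms are n = 2, 3, 4.
Setting n = 5 gives 16, 10, 6 characters in each block.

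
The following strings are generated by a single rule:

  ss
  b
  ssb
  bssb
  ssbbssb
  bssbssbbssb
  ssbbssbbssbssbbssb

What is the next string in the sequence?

This is a Fibonacci-style word recurrence s(k) = s(k−2)·s(k−1): e.g. ss·b = ssb.
The next term joins bssbssbbssb and ssbbssbbssbssbbssb.

bssbssbbssbssbbssbbssbssbbssb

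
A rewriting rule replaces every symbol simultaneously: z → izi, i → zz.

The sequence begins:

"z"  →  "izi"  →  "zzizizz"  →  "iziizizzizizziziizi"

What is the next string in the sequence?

Applying the rule to each of the 19 symbols of iziizizzizizziziizi gives the pieces zz izi zz zz izi zz izi izi zz izi zz izi izi zz izi zz zz izi zz, which concatenate to the answer.

zzizizzzzizizziziizizzizizziziizizzizizzzzizizz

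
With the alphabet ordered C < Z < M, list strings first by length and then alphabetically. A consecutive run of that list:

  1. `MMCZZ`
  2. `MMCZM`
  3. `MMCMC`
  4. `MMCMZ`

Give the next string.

Treat MMCMZ as a base-3 numeral over the given alphabet and add one, carrying through any trailing M's.

MMCMM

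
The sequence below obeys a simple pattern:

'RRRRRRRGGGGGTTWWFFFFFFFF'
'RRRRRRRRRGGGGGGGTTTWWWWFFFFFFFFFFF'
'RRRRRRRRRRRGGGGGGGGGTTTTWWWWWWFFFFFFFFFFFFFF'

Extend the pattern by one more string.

RRRRRRRRRRRRRGGGGGGGGGGGTTTTTWWWWWWWWFFFFFFFFFFFFFFFFF

The n-th term is 2n+3 R's then 2n+1 G's then n T's then 2n-2 W's then 3n+2 F's, where the shown terms are n = 2, 3, 4.
Setting n = 5 gives 13, 11, 5, 8, 17 characters in each block.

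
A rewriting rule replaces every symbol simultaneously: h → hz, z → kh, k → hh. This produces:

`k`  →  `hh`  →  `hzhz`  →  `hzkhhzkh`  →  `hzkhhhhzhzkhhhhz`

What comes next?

hzkhhhhzhzhzhzkhhzkhhhhzhzhzhzkh

φ(hzkhhhhzhzkhhhhz) expands symbol-by-symbol to hz kh hh hz hz hz hz kh hz kh hh hz hz hz hz kh; joining the 16 pieces gives the next term.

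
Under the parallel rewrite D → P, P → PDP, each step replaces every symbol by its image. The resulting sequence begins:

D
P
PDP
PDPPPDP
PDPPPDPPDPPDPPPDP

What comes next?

Rewriting the 17 symbols of PDPPPDPPDPPDPPPDP one by one yields PDP P PDP PDP PDP P PDP PDP P PDP PDP P PDP PDP PDP P PDP; concatenated:

PDPPPDPPDPPDPPPDPPDPPPDPPDPPPDPPDPPDPPPDP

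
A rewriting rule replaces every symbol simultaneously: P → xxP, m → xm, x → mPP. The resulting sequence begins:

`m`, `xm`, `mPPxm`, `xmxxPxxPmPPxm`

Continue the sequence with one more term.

Replace each of the 13 characters of xmxxPxxPmPPxm in place — mPP xm mPP mPP xxP mPP mPP xxP xm xxP xxP mPP xm — and concatenate.

mPPxmmPPmPPxxPmPPmPPxxPxmxxPxxPmPPxm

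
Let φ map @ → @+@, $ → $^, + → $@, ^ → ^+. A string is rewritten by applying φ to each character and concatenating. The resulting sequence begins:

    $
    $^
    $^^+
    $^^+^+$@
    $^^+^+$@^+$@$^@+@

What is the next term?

Applying the rule to each of the 17 symbols of $^^+^+$@^+$@$^@+@ gives the pieces $^ ^+ ^+ $@ ^+ $@ $^ @+@ ^+ $@ $^ @+@ $^ ^+ @+@ $@ @+@, which concatenate to the answer.

$^^+^+$@^+$@$^@+@^+$@$^@+@$^^+@+@$@@+@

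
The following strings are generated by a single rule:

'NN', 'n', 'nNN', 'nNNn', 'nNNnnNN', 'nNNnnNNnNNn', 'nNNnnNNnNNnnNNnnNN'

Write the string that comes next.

nNNnnNNnNNnnNNnnNNnNNnnNNnNNn

This is a Fibonacci-style word recurrence s(k) = s(k−1)·s(k−2): e.g. n·NN = nNN.
The next term joins nNNnnNNnNNnnNNnnNN and nNNnnNNnNNn.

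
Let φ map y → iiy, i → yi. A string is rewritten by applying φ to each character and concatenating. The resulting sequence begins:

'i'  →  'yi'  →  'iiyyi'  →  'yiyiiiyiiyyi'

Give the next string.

Expanding yiyiiiyiiyyi: y→iiy, i→yi, y→iiy, i→yi, i→yi, i→yi, y→iiy, i→yi, i→yi, y→iiy, y→iiy, i→yi. Concatenated: iiy yi iiy yi yi yi iiy yi yi iiy iiy yi.

iiyyiiiyyiyiyiiiyyiyiiiyiiyyi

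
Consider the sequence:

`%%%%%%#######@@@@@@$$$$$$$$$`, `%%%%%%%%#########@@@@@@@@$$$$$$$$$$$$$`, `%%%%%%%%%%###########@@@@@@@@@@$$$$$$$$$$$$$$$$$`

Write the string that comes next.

Reading off run lengths: % runs 6, 8, 10; # runs 7, 9, 11; @ runs 6, 8, 10; $ runs 9, 13, 17 — each is linear in n, where the shown terms are n = 2, 3, 4.
At n = 5 the blocks have lengths 12, 13, 12, 21.

%%%%%%%%%%%%#############@@@@@@@@@@@@$$$$$$$$$$$$$$$$$$$$$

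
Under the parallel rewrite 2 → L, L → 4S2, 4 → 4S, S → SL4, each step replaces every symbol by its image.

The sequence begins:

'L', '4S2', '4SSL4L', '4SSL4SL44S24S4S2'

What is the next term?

Rewriting the 16 symbols of 4SSL4SL44S24S4S2 one by one yields 4S SL4 SL4 4S2 4S SL4 4S2 4S 4S SL4 L 4S SL4 4S SL4 L; concatenated:

4SSL4SL44S24SSL44S24S4SSL4L4SSL44SSL4L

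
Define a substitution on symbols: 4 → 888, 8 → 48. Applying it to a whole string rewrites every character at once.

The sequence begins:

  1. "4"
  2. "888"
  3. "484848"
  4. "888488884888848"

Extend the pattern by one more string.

Rewriting the 15 symbols of 888488884888848 one by one yields 48 48 48 888 48 48 48 48 888 48 48 48 48 888 48; concatenated:

484848888484848488884848484888848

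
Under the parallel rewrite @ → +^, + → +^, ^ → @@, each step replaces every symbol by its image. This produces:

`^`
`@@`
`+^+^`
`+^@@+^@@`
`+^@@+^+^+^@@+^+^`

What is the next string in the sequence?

φ(+^@@+^+^+^@@+^+^) expands symbol-by-symbol to +^ @@ +^ +^ +^ @@ +^ @@ +^ @@ +^ +^ +^ @@ +^ @@; joining the 16 pieces gives the next term.

+^@@+^+^+^@@+^@@+^@@+^+^+^@@+^@@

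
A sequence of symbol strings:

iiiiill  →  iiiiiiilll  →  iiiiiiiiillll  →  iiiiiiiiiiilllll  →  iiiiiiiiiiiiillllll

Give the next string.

Each string has the form i^{2n+1} l^{n}, where the shown terms are n = 2, 3, 4, 5, 6.
For the next term, n = 7, so the run lengths are 15, 7.

iiiiiiiiiiiiiiilllllll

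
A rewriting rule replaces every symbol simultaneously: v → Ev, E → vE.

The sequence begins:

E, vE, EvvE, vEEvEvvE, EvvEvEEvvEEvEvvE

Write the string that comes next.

Replace each of the 16 characters of EvvEvEEvvEEvEvvE in place — vE Ev Ev vE Ev vE vE Ev Ev vE vE Ev vE Ev Ev vE — and concatenate.

vEEvEvvEEvvEvEEvEvvEvEEvvEEvEvvE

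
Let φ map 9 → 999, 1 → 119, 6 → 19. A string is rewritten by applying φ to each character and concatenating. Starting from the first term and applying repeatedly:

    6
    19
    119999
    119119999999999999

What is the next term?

Applying the rule to each of the 18 symbols of 119119999999999999 gives the pieces 119 119 999 119 119 999 999 999 999 999 999 999 999 999 999 999 999 999, which concatenate to the answer.

119119999119119999999999999999999999999999999999999999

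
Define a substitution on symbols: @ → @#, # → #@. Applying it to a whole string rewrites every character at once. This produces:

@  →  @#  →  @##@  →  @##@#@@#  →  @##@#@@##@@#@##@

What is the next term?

φ(@##@#@@##@@#@##@) expands symbol-by-symbol to @# #@ #@ @# #@ @# @# #@ #@ @# @# #@ @# #@ #@ @#; joining the 16 pieces gives the next term.

@##@#@@##@@#@##@#@@#@##@@##@#@@#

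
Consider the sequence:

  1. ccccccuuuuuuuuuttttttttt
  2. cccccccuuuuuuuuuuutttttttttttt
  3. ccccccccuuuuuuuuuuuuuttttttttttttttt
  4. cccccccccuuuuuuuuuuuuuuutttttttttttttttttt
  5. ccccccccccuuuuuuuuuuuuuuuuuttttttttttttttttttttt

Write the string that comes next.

The n-th term is n+3 c's then 2n+3 u's then 3n t's, where the shown terms are n = 3, 4, 5, 6, 7.
For the next term, n = 8, so the run lengths are 11, 19, 24.

cccccccccccuuuuuuuuuuuuuuuuuuutttttttttttttttttttttttt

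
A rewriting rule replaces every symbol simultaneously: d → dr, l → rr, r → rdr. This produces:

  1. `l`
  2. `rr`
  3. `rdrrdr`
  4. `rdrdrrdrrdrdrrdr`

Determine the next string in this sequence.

φ(rdrdrrdrrdrdrrdr) expands symbol-by-symbol to rdr dr rdr dr rdr rdr dr rdr rdr dr rdr dr rdr rdr dr rdr; joining the 16 pieces gives the next term.

rdrdrrdrdrrdrrdrdrrdrrdrdrrdrdrrdrrdrdrrdr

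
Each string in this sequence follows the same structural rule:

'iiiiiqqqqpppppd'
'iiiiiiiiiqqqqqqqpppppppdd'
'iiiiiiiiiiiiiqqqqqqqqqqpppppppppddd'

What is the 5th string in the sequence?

Term n consists of 4n+1 i's, followed by 3n+1 q's, followed by 2n+3 p's, followed by n d's (n = 1, 2, …).
For term 5, n = 5, so the run lengths are 21, 16, 13, 5.

iiiiiiiiiiiiiiiiiiiiiqqqqqqqqqqqqqqqqpppppppppppppddddd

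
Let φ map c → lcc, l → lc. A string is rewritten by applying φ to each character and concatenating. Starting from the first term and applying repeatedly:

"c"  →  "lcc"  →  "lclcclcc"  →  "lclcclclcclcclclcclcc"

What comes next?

lclcclclcclcclclcclclcclcclclcclcclclcclclcclcclclcclcc

Applying the rule to each of the 21 symbols of lclcclclcclcclclcclcc gives the pieces lc lcc lc lcc lcc lc lcc lc lcc lcc lc lcc lcc lc lcc lc lcc lcc lc lcc lcc, which concatenate to the answer.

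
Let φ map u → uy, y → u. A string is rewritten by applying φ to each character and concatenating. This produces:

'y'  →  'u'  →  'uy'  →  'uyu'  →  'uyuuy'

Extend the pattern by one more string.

Apply φ to uyuuy symbol by symbol: u→uy, y→u, u→uy, u→uy, y→u; joined: uy u uy uy u.

uyuuyuyu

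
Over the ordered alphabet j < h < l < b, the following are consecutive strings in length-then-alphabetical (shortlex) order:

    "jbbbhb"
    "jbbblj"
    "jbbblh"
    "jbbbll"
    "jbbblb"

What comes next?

The successor of jbbblb increments the rightmost position that isn't already b and resets every position after it to j.

jbbbbj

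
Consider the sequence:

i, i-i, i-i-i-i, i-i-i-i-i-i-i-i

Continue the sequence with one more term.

i-i-i-i-i-i-i-i-i-i-i-i-i-i-i-i

s(k+1) = s(k)·-·s(k) — each term doubles the last with '-' between the halves.
One more doubling of i-i-i-i-i-i-i-i gives the answer.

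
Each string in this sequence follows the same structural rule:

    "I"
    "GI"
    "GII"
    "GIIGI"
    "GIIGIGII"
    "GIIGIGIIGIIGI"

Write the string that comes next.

Each term (from the third on) is the previous term followed by the one before it: term 3 = GI·I = GII.
Continuing: GIIGIGIIGIIGI · GIIGIGII gives term 7.

GIIGIGIIGIIGIGIIGIGII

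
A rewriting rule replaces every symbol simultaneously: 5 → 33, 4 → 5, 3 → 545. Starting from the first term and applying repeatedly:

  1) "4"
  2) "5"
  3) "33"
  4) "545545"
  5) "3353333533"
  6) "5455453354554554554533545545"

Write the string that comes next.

Rewriting the 28 symbols of 5455453354554554554533545545 one by one yields 33 5 33 33 5 33 545 545 33 5 33 33 5 33 33 5 33 33 5 33 545 545 33 5 33 33 5 33; concatenated:

3353333533545545335333353333533335335455453353333533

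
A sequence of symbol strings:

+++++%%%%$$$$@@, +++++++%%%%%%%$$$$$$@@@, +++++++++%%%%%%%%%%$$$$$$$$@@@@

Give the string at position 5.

Term n consists of 2n+1 +'s, followed by 3n-2 %'s, followed by 2n $'s, followed by n @'s, where the shown terms are n = 2, 3, 4.
Setting n = 6 gives 13, 16, 12, 6 characters in each block.

+++++++++++++%%%%%%%%%%%%%%%%$$$$$$$$$$$$@@@@@@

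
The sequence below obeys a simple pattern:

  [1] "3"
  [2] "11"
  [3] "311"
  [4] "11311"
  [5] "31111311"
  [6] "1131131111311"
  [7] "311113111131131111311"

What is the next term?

1131131111311311113111131131111311

From term 3 onward, concatenate the second-to-last term with the last: 3·11 = 311, 11·311 = 11311, …
Continuing: 1131131111311 · 311113111131131111311 gives term 8.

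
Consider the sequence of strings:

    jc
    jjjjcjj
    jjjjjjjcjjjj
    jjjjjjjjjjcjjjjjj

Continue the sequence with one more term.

Every step adds jjj to the front and jj to the end of the previous string.
So the next term is jjj·jjjjjjjjjjcjjjjjj·jj.

jjjjjjjjjjjjjcjjjjjjjj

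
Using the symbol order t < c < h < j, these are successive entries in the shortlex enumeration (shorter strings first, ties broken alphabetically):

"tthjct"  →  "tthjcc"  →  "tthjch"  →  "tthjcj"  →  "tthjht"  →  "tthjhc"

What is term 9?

Stepping forward 3 times from tthjhc: tthjhc → tthjhh → tthjhj, then the target.

tthjjt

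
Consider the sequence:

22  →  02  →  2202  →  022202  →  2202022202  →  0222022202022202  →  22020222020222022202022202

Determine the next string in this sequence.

This is a Fibonacci-style word recurrence s(k) = s(k−2)·s(k−1): e.g. 22·02 = 2202.
So term 8 is 0222022202022202·22020222020222022202022202.

022202220202220222020222020222022202022202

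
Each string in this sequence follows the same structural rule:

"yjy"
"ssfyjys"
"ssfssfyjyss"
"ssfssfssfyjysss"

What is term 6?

Every step adds ssf to the front and s to the end of the previous string.
From ssfssfssfyjysss, 2 further steps: ssfssfssfyjysss → ssfssfssfssfyjyssss → (answer).

ssfssfssfssfssfyjysssss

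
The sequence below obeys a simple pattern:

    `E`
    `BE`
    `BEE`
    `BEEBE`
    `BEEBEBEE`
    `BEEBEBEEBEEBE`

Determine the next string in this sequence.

BEEBEBEEBEEBEBEEBEBEE

Each term (from the third on) is the previous term followed by the one before it: term 3 = BE·E = BEE.
So term 7 is BEEBEBEEBEEBE·BEEBEBEE.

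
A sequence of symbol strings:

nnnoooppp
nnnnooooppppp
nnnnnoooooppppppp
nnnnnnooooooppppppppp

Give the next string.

Each string has the form n^{n+1} o^{n+1} p^{2n-1}, where the shown terms are n = 2, 3, 4, 5.
Setting n = 6 gives 7, 7, 11 characters in each block.

nnnnnnnoooooooppppppppppp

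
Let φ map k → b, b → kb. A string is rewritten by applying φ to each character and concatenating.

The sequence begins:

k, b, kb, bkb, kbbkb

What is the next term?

Expanding kbbkb: k→b, b→kb, b→kb, k→b, b→kb. Concatenated: b kb kb b kb.

bkbkbbkb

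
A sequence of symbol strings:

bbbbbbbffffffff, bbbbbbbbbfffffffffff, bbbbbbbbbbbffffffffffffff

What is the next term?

The n-th term is 2n+1 b's then 3n-1 f's, where the shown terms are n = 3, 4, 5.
At n = 6 the blocks have lengths 13, 17.

bbbbbbbbbbbbbfffffffffffffffff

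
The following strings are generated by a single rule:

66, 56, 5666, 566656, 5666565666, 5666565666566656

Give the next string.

56665656665666565666565666

From term 3 onward, concatenate the last term with the second-to-last: 56·66 = 5666, 5666·56 = 566656, …
Continuing: 5666565666566656 · 5666565666 gives term 7.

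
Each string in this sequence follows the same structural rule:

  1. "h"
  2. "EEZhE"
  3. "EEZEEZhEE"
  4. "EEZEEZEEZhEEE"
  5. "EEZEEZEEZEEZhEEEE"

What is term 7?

EEZEEZEEZEEZEEZEEZhEEEEEE

Each term wraps the previous one in EEZ on the left and E on the right.
From EEZEEZEEZEEZhEEEE, 2 further steps: EEZEEZEEZEEZhEEEE → EEZEEZEEZEEZEEZhEEEEE → (answer).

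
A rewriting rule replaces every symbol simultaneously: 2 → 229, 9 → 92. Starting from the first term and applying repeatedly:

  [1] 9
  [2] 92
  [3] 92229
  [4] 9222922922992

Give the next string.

9222922922992229229922292299292229

φ(9222922922992) expands symbol-by-symbol to 92 229 229 229 92 229 229 92 229 229 92 92 229; joining the 13 pieces gives the next term.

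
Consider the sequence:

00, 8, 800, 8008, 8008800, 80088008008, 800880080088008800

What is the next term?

80088008008800880080088008008

Each term (from the third on) is the previous term followed by the one before it: term 3 = 8·00 = 800.
Continuing: 800880080088008800 · 80088008008 gives term 8.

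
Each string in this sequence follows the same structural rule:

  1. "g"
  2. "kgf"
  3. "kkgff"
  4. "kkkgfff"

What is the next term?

Each term wraps the previous one in k on the left and f on the right.
One more step from kkkgfff gives the answer.

kkkkgffff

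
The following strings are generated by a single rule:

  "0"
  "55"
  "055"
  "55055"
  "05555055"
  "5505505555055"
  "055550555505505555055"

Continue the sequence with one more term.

5505505555055055550555505505555055

This is a Fibonacci-style word recurrence s(k) = s(k−2)·s(k−1): e.g. 0·55 = 055.
Continuing: 5505505555055 · 055550555505505555055 gives term 8.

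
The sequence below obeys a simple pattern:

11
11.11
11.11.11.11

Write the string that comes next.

s(k+1) = s(k)·.·s(k) — each term doubles the last with '.' between the halves.
So the next term is two copies of 11.11.11.11 with '.' between the halves.

11.11.11.11.11.11.11.11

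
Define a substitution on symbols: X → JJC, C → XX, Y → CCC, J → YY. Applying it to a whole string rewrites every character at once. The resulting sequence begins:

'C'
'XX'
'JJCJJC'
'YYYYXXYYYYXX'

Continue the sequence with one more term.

Apply φ to YYYYXXYYYYXX symbol by symbol: Y→CCC, Y→CCC, Y→CCC, Y→CCC, X→JJC, X→JJC, Y→CCC, Y→CCC, Y→CCC, Y→CCC, X→JJC, X→JJC; joined: CCC CCC CCC CCC JJC JJC CCC CCC CCC CCC JJC JJC.

CCCCCCCCCCCCJJCJJCCCCCCCCCCCCCJJCJJC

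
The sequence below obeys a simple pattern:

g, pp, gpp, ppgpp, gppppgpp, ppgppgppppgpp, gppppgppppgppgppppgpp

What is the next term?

From term 3 onward, concatenate the second-to-last term with the last: g·pp = gpp, pp·gpp = ppgpp, …
The next term joins ppgppgppppgpp and gppppgppppgppgppppgpp.

ppgppgppppgppgppppgppppgppgppppgpp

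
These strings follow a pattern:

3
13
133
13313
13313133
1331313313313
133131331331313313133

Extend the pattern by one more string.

Each term (from the third on) is the previous term followed by the one before it: term 3 = 13·3 = 133.
The next term joins 133131331331313313133 and 1331313313313.

1331313313313133131331331313313313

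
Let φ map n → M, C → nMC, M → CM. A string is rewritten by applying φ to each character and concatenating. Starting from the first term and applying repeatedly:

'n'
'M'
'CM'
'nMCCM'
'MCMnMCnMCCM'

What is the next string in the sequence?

CMnMCCMMCMnMCMCMnMCnMCCM

Rewriting each symbol of MCMnMCnMCCM: M→CM, C→nMC, M→CM, n→M, M→CM, C→nMC, n→M, M→CM, C→nMC, C→nMC, M→CM, which concatenates to CM nMC CM M CM nMC M CM nMC nMC CM.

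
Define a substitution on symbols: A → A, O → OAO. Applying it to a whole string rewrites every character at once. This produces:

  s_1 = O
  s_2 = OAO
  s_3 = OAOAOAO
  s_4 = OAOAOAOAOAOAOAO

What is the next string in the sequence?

Rewriting the 15 symbols of OAOAOAOAOAOAOAO one by one yields OAO A OAO A OAO A OAO A OAO A OAO A OAO A OAO; concatenated:

OAOAOAOAOAOAOAOAOAOAOAOAOAOAOAO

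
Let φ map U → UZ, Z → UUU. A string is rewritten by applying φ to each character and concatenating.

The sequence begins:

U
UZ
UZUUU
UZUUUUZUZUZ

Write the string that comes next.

UZUUUUZUZUZUZUUUUZUUUUZUUU

Apply φ to UZUUUUZUZUZ symbol by symbol: U→UZ, Z→UUU, U→UZ, U→UZ, U→UZ, U→UZ, Z→UUU, U→UZ, Z→UUU, U→UZ, Z→UUU; joined: UZ UUU UZ UZ UZ UZ UUU UZ UUU UZ UUU.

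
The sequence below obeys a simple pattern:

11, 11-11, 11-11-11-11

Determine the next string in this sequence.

Every step duplicates the string with '-' between the halves.
Doubling 11-11-11-11 with '-' between the halves:

11-11-11-11-11-11-11-11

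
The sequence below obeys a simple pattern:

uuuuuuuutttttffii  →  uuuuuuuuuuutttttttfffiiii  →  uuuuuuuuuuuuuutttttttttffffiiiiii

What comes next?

Term n consists of 3n+2 u's, followed by 2n+1 t's, followed by n f's, followed by 2n-2 i's, where the shown terms are n = 2, 3, 4.
At n = 5 the blocks have lengths 17, 11, 5, 8.

uuuuuuuuuuuuuuuuutttttttttttfffffiiiiiiii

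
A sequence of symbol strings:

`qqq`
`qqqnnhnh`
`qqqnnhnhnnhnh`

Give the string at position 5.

qqqnnhnhnnhnhnnhnhnnhnh

Every step adds nnhnh to the end: s(k+1) = s(k)·nnhnh.
From qqqnnhnhnnhnh, 2 further steps: qqqnnhnhnnhnh → qqqnnhnhnnhnhnnhnh → (answer).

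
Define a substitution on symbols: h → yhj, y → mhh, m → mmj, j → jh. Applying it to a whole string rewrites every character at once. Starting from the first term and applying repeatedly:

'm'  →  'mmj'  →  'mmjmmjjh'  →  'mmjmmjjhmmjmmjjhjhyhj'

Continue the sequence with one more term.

mmjmmjjhmmjmmjjhjhyhjmmjmmjjhmmjmmjjhjhyhjjhyhjmhhyhjjh

Replace each of the 21 characters of mmjmmjjhmmjmmjjhjhyhj in place — mmj mmj jh mmj mmj jh jh yhj mmj mmj jh mmj mmj jh jh yhj jh yhj mhh yhj jh — and concatenate.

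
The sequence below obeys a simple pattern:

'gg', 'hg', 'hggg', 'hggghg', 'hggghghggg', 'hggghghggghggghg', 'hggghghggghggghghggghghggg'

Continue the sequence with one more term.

From term 3 onward, concatenate the last term with the second-to-last: hg·gg = hggg, hggg·hg = hggghg, …
So term 8 is hggghghggghggghghggghghggg·hggghghggghggghg.

hggghghggghggghghggghghggghggghghggghggghg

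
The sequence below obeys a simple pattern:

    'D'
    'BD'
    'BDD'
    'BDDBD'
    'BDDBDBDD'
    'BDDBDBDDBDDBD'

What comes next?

This is a Fibonacci-style word recurrence s(k) = s(k−1)·s(k−2): e.g. BD·D = BDD.
Continuing: BDDBDBDDBDDBD · BDDBDBDD gives term 7.

BDDBDBDDBDDBDBDDBDBDD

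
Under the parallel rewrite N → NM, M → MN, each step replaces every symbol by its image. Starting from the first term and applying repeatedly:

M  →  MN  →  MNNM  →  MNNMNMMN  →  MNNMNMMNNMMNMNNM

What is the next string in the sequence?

MNNMNMMNNMMNMNNMNMMNMNNMMNNMNMMN

Replace each of the 16 characters of MNNMNMMNNMMNMNNM in place — MN NM NM MN NM MN MN NM NM MN MN NM MN NM NM MN — and concatenate.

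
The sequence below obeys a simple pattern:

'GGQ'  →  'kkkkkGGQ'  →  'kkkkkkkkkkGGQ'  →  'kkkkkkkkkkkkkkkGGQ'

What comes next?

kkkkkkkkkkkkkkkkkkkkGGQ

The strings grow by a fixed prefix kkkkk each time.
So the next term is kkkkk·kkkkkkkkkkkkkkkGGQ.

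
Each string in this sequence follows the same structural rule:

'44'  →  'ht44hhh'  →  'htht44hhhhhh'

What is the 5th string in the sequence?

hthththt44hhhhhhhhhhhh

s(k+1) = ht·s(k)·hhh, so each term gains ht as a prefix and hhh as a suffix.
From htht44hhhhhh, 2 further steps: htht44hhhhhh → hththt44hhhhhhhhh → (answer).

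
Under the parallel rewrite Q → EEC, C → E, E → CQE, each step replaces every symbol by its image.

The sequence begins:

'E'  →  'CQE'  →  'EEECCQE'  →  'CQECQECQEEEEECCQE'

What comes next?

EEECCQEEEECCQEEEECCQECQECQECQECQEEEEECCQE

Applying the rule to each of the 17 symbols of CQECQECQEEEEECCQE gives the pieces E EEC CQE E EEC CQE E EEC CQE CQE CQE CQE CQE E E EEC CQE, which concatenate to the answer.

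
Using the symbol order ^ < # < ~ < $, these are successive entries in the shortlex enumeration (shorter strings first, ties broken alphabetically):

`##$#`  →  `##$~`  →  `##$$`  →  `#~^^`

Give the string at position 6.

#~^~

Advancing 2 positions from #~^^ through #~^^ → #~^# reaches term 6.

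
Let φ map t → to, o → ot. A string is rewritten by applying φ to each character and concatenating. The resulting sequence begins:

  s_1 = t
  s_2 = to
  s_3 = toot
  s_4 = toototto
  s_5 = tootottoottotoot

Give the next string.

Replace each of the 16 characters of tootottoottotoot in place — to ot ot to ot to to ot ot to to ot to ot ot to — and concatenate.

tootottoottotootottotoottoototto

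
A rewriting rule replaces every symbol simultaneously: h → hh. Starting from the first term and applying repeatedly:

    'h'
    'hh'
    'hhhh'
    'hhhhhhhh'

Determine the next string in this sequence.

Expanding hhhhhhhh: h→hh, h→hh, h→hh, h→hh, h→hh, h→hh, h→hh, h→hh. Concatenated: hh hh hh hh hh hh hh hh.

hhhhhhhhhhhhhhhh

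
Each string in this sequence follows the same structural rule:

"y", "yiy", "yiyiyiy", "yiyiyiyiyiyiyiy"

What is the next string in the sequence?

yiyiyiyiyiyiyiyiyiyiyiyiyiyiyiy

Every step duplicates the string with 'i' between the halves.
So the next term is two copies of yiyiyiyiyiyiyiy with 'i' between the halves.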